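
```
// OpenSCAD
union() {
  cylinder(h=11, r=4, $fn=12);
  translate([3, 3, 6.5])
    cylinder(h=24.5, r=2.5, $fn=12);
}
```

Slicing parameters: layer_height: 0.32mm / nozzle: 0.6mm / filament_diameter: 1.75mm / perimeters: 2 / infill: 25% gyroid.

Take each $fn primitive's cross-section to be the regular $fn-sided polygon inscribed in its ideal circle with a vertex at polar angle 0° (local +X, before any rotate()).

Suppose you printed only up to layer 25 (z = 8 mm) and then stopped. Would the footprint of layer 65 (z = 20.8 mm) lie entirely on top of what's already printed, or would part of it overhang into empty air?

entirely on top

Compare the two slices. At z = 8: the r=4 cylinder gives a regular 12-gon of circumradius 4 (constant along its height) (area = (12/2)·4.000²·sin(360°/12) = 48.00 mm²); the r=2.5 cylinder at (3, 3) gives a regular 12-gon of circumradius 2.5 (constant along its height) (area = (12/2)·2.500²·sin(360°/12) = 18.75 mm²); Combining (union): the regions partially overlap — summed areas 66.75 mm² minus the doubly-counted overlap 6.57 mm² gives 60.18 mm² — area = 60.18 mm². At z = 20.8: the cylinder is not intersected at this z (z outside [0, 11]); the r=2.5 cylinder at (3, 3) contributes a regular 12-gon of circumradius 2.5 (area = (12/2)·2.500²·sin(360°/12) = 18.75 mm²); Taking the union: only the r=2.5 cylinder at (3, 3) is present, so the union is just that shape — area = 18.75 mm². Checking containment: the cross-section at z = 20.8 is a subset of the cross-section at z = 8.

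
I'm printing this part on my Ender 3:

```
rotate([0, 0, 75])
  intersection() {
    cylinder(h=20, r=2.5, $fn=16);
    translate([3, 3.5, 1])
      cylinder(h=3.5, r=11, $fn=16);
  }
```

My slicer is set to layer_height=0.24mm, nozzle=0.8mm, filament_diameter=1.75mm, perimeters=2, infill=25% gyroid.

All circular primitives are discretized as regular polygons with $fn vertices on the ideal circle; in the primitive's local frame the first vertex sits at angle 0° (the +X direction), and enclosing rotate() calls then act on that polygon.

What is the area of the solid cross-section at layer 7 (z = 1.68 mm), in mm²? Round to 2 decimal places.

At z = 1.68 mm: the r=2.5 cylinder contributes a regular 16-gon of circumradius 2.5 (area = (16/2)·2.500²·sin(360°/16) = 19.13 mm²); the cylinder at (3, 3.5): section is a regular 16-gon, circumradius r=11 (area = (16/2)·11.000²·sin(360°/16) = 370.44 mm²); Keeping only the common overlap: the r=2.5 cylinder lies inside the r=11 cylinder at (3, 3.5), so it is kept whole — area = 19.13 mm²; (rotated 75° about Z; rotation is an isometry so areas/perimeters/island counts are preserved). Overall, the cross-section is a single solid region. Net area = 19.13 mm².

19.13 mm²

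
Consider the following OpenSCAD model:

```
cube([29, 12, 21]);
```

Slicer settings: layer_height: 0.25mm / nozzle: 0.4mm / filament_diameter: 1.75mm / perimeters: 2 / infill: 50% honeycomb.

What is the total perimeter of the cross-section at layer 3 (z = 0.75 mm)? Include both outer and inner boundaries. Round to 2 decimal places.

At z = 0.75 mm: the cube (footprint 29×12) is included at this height (perimeter 82.00 mm). Overall, the cross-section is a single solid region. Total boundary length (outer) = 82.00 mm.

82.00 mm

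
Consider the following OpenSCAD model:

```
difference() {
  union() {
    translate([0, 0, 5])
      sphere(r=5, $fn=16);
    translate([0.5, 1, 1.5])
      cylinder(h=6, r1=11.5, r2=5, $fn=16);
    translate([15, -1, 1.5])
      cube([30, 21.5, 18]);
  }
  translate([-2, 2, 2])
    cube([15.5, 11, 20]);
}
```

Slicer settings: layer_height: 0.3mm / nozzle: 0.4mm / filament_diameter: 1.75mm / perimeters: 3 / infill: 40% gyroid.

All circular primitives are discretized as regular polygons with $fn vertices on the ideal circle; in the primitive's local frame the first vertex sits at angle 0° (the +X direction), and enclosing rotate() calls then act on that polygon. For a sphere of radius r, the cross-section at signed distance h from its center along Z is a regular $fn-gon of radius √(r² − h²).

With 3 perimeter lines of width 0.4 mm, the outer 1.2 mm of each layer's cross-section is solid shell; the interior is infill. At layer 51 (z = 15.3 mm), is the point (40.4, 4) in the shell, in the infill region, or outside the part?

infill

At z = 15.3 mm: the sphere is not intersected at this z (|z−center|=10.300 > r=5); the cone at (0.5, 1) is absent (z outside [1.5, 7.5]); the cube at (15, -1) (footprint 30×21.5) is included at this height; Taking the union: only the 30×21.5 cube at (15, -1) is present, so the union is just that shape — 1 connected region; the cube at (-2, 2) (footprint 15.5×11) is included at this height; Taking the first minus the rest: starting from the result so far, the 15.5×11 cube at (-2, 2) misses the remaining region (no effect) — 1 connected region. Overall, the cross-section is a single solid region. The nearest boundary edge runs (45.00, 20.50)→(45.00, -1.00); distance from the point to it = 4.60 mm. The point is inside the cross-section and 4.60 mm from the nearest boundary — more than the 1.2 mm shell width (3 × 0.4), so it's in the infill interior.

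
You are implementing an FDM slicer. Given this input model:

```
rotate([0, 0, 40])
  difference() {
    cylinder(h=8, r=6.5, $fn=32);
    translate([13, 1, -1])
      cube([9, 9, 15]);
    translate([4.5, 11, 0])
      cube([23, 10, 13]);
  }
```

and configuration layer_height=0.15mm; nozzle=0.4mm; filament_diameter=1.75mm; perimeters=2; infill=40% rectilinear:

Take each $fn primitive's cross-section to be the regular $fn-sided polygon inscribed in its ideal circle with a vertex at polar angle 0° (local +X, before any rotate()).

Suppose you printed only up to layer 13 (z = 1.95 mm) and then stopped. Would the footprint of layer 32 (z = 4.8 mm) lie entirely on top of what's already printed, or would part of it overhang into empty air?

Compare the two slices. At z = 1.95: the r=6.5 cylinder contributes a regular 32-gon of circumradius 6.5 (area = (32/2)·6.500²·sin(360°/32) = 131.88 mm²); the 9×9 cube at (13, 1) contributes its full rectangle (area 81.00 mm²); the cube at (4.5, 11) (footprint 23×10) is included at this height (area 230.00 mm²); Taking the first minus the rest: starting from the r=6.5 cylinder (131.88 mm²), the 9×9 cube at (13, 1) misses the remaining region (no effect); the 23×10 cube at (4.5, 11) misses the remaining region (no effect) — area = 131.88 mm²; (rotated 40° about Z; rotation is an isometry so areas/perimeters/island counts are preserved). At z = 4.8: the r=6.5 cylinder contributes a regular 32-gon of circumradius 6.5 (area = (32/2)·6.500²·sin(360°/32) = 131.88 mm²); the cube at (13, 1) (footprint 9×9) is included at this height (area 81.00 mm²); the 23×10 cube at (4.5, 11) contributes its full rectangle (area 230.00 mm²); After the difference (first − rest): starting from the r=6.5 cylinder (131.88 mm²), the 9×9 cube at (13, 1) misses the remaining region (no effect); the 23×10 cube at (4.5, 11) misses the remaining region (no effect) — area = 131.88 mm²; (rotated 40° about Z; rotation is an isometry so areas/perimeters/island counts are preserved). Checking containment: the cross-section at z = 4.8 is a subset of the cross-section at z = 1.95.

entirely on top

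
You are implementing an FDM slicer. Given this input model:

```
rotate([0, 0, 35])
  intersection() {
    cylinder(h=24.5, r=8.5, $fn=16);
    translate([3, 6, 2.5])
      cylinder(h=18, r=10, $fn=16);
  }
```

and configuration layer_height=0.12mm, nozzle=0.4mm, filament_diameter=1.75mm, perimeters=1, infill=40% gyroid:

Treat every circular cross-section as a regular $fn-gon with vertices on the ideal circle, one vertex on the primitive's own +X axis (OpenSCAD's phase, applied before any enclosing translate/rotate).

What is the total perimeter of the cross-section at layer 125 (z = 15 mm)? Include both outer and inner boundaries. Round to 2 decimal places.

43.55 mm

At z = 15 mm: the r=8.5 cylinder gives a regular 16-gon of circumradius 8.5 (constant along its height) (perimeter = 2·16·8.500·sin(180°/16) = 53.06 mm); the cylinder at (3, 6): section is a regular 16-gon, circumradius r=10 (perimeter = 2·16·10.000·sin(180°/16) = 62.43 mm); Keeping only the common overlap: the r=10 cylinder at (3, 6) partially overlaps the r=8.5 cylinder; clipping to the common part keeps 140.75 mm² — boundary = 43.55 mm; (whole slice rotated 35° about Z — lengths, areas and connectivity unchanged). Overall, the cross-section is a single solid region. Total boundary length (outer) = 43.55 mm.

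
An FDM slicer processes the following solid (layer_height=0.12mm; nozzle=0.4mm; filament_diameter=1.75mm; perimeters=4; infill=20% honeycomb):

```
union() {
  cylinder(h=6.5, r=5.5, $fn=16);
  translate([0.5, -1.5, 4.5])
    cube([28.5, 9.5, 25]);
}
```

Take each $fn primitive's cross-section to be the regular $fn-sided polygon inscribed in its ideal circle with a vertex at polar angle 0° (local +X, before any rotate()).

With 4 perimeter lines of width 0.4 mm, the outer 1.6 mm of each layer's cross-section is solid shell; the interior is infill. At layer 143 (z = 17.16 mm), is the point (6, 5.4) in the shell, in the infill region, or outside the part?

infill

At z = 17.16 mm: the cylinder is not intersected at this z (z outside [0, 6.5]); the cube at (0.5, -1.5) (footprint 28.5×9.5) is included at this height; Merging all regions: only the 28.5×9.5 cube at (0.5, -1.5) is present, so the union is just that shape — 1 connected region. Overall, the cross-section is a single solid region. The nearest boundary edge runs (29.00, 8.00)→(0.50, 8.00); distance from the point to it = 2.60 mm. The point is inside the cross-section and 2.60 mm from the nearest boundary — more than the 1.6 mm shell width (4 × 0.4), so it's in the infill interior.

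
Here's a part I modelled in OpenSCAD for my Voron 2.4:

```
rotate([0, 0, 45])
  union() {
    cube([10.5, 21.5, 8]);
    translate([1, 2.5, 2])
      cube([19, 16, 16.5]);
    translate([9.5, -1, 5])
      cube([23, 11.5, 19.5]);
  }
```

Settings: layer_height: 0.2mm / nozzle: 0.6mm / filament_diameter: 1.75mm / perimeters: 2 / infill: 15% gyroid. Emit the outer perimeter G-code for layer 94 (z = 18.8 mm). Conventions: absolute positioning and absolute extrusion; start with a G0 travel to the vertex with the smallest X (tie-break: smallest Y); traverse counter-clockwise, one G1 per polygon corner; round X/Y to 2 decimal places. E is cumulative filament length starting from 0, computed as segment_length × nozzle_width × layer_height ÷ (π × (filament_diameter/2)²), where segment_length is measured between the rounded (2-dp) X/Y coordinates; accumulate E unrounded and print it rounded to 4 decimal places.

At z = 18.8 mm: the cube is absent (z outside [0, 8]); the cube at (1, 2.5) is not intersected at this z (z outside [2, 18.5]); the 23×11.5 cube at (9.5, -1) contributes its full rectangle; Combining (union): only the 23×11.5 cube at (9.5, -1) is present, so the union is just that shape — 1 connected region; (whole slice rotated 45° about Z — lengths, areas and connectivity unchanged). The outline is a single polygon with 4 vertices. Extrusion per mm of travel: 0.6 × 0.2 / (π × 0.875²) = 0.049890. Accumulating E over each segment gives final E = 3.4431.

G0 X-0.71 Y14.14 Z18.80
G1 X7.42 Y6.01 E0.5736
G1 X23.69 Y22.27 E1.7212
G1 X15.56 Y30.41 E2.2952
G1 X-0.71 Y14.14 E3.4431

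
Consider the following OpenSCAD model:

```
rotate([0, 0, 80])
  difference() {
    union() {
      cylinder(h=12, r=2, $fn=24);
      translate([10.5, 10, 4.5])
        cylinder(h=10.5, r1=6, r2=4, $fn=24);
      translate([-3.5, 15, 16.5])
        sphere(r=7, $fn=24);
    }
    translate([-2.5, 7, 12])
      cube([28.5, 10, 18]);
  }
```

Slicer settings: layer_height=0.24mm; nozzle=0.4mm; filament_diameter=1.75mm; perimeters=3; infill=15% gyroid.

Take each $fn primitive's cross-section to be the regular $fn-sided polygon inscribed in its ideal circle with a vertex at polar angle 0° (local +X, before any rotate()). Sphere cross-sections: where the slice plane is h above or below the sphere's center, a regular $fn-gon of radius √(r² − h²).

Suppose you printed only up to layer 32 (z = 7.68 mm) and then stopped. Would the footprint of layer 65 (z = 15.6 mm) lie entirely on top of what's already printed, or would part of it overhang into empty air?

part overhangs

Compare the two slices. At z = 7.68: the cylinder: section is a regular 24-gon, circumradius r=2 (area = (24/2)·2.000²·sin(360°/24) = 12.42 mm²); the cone at (10.5, 10) contributes a regular 24-gon of circumradius 5.394 (interpolated between r1=6 and r2=4 at t=0.303) (area = (24/2)·5.394²·sin(360°/24) = 90.37 mm²); the sphere at (-3.5, 15) is absent (|z−center|=8.820 > r=7); Taking the union: the 2 present regions are separate (no shared area or edge), so areas and boundary lengths simply add and each stays a separate island — area = 102.80 mm²; the cube at (-2.5, 7) is absent (z outside [12, 30]); After the difference (first − rest): none of the subtracted shapes is present at this height, so the result so far is unchanged — area = 102.80 mm²; (rotated 80° about Z; rotation is an isometry so areas/perimeters/island counts are preserved). At z = 15.6: the cylinder is absent (z outside [0, 12]); the cone at (10.5, 10) does not reach this height (z outside [4.5, 15]); the sphere at (-3.5, 15): section is a regular 24-gon, circumradius = √(r²−h²) = √(7²−0.9²) = 6.942 (area = (24/2)·6.942²·sin(360°/24) = 149.67 mm²); Taking the union: only the r=7 sphere at (-3.5, 15) is present, so the union is just that shape — area = 149.67 mm²; the cube at (-2.5, 7) (footprint 28.5×10) is included at this height (area 285.00 mm²); After the difference (first − rest): starting from that combined region (149.67 mm²), the 28.5×10 cube at (-2.5, 7) partially overlaps it — only the 42.16 mm² overlap (of its 285.00 mm²) is removed, clipping the outline — area = 107.51 mm²; (whole slice rotated 80° about Z — lengths, areas and connectivity unchanged). Checking containment: at z = 15.6 the cross-section extends beyond the z = 7.68 cross-section by about 107.51 mm².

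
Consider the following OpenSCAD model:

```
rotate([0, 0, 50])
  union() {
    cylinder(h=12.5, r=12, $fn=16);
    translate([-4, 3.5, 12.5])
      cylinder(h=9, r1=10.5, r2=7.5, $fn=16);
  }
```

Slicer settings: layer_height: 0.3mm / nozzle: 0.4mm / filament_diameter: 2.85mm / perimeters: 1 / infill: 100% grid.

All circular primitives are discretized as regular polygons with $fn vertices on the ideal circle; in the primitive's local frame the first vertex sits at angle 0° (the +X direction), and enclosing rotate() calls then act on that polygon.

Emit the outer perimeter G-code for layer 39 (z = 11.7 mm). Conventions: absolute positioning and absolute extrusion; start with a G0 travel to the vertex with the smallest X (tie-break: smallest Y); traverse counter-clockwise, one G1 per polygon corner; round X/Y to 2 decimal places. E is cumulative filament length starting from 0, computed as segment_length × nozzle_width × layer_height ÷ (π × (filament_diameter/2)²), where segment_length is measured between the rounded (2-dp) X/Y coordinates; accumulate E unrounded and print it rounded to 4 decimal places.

At z = 11.7 mm: the r=12 cylinder contributes a regular 16-gon of circumradius 12; the cone at (-4, 3.5) is not intersected at this z (z outside [12.5, 21.5]); Merging all regions: only the r=12 cylinder is present, so the union is just that shape — 1 connected region; (whole slice rotated 50° about Z — lengths, areas and connectivity unchanged). The outline is a single polygon with 16 vertices. Extrusion per mm of travel: 0.4 × 0.3 / (π × 1.425²) = 0.018811. Accumulating E over each segment gives final E = 1.4087.

G0 X-11.95 Y-1.05 Z11.70
G1 X-10.64 Y-5.54 E0.0880
G1 X-7.71 Y-9.19 E0.1760
G1 X-3.61 Y-11.44 E0.2640
G1 X1.05 Y-11.95 E0.3522
G1 X5.54 Y-10.64 E0.4402
G1 X9.19 Y-7.71 E0.5282
G1 X11.44 Y-3.61 E0.6162
G1 X11.95 Y1.05 E0.7044
G1 X10.64 Y5.54 E0.7923
G1 X7.71 Y9.19 E0.8804
G1 X3.61 Y11.44 E0.9684
G1 X-1.05 Y11.95 E1.0565
G1 X-5.54 Y10.64 E1.1445
G1 X-9.19 Y7.71 E1.2326
G1 X-11.44 Y3.61 E1.3205
G1 X-11.95 Y-1.05 E1.4087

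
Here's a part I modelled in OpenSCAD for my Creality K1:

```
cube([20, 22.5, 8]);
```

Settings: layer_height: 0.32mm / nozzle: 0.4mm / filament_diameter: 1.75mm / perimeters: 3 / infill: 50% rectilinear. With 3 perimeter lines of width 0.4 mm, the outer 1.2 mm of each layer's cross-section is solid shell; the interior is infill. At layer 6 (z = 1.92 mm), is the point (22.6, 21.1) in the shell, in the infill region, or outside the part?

outside

At z = 1.92 mm: the cube (footprint 20×22.5) is included at this height. Overall, the cross-section is a single solid region. The nearest boundary edge runs (20.00, 0.00)→(20.00, 22.50); distance from the point to it = 2.60 mm. The point is not inside any of the regions above, so it lies outside the cross-section (2.60 mm from the nearest boundary).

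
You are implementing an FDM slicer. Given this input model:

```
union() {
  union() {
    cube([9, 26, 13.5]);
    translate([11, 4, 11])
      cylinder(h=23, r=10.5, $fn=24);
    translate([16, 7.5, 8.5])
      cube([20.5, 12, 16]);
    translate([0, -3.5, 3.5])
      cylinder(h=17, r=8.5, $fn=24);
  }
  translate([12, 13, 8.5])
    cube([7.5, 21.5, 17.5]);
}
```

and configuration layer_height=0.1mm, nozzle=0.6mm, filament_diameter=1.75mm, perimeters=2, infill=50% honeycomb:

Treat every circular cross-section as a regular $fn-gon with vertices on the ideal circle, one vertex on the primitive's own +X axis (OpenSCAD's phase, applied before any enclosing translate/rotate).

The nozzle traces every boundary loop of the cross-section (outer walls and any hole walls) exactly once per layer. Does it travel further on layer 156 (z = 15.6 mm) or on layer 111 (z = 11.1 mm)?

Layer 156 (z = 15.6): the cube is not intersected at this z (z outside [0, 13.5]); the r=10.5 cylinder at (11, 4) contributes a regular 24-gon of circumradius 10.5 (perimeter = 2·24·10.500·sin(180°/24) = 65.79 mm); the 20.5×12 cube at (16, 7.5) contributes its full rectangle (perimeter 65.00 mm); the r=8.5 cylinder at (0, -3.5) contributes a regular 24-gon of circumradius 8.5 (perimeter = 2·24·8.500·sin(180°/24) = 53.25 mm); Taking the union: the regions partially overlap (shared area 68.22 mm²), so the edge portions inside another operand are dropped and the merged outline is re-measured after clipping — boundary = 136.20 mm; the cube at (12, 13) (footprint 7.5×21.5) is included at this height (perimeter 58.00 mm); Taking the union: the regions partially overlap (shared area 26.43 mm²), so the edge portions inside another operand are dropped and the merged outline is re-measured after clipping — boundary = 164.82 mm. So its perimeter = 164.82 mm. Layer 111 (z = 11.1): the 9×26 cube contributes its full rectangle (perimeter 70.00 mm); the cylinder at (11, 4): section is a regular 24-gon, circumradius r=10.5 (perimeter = 2·24·10.500·sin(180°/24) = 65.79 mm); the cube at (16, 7.5) (footprint 20.5×12) is included at this height (perimeter 65.00 mm); the r=8.5 cylinder at (0, -3.5) gives a regular 24-gon of circumradius 8.5 (constant along its height) (perimeter = 2·24·8.500·sin(180°/24) = 53.25 mm); Merging all regions: the regions partially overlap (shared area 169.63 mm²), so the edge portions inside another operand are dropped and the merged outline is re-measured after clipping — boundary = 163.83 mm; the cube at (12, 13) (footprint 7.5×21.5) is included at this height (perimeter 58.00 mm); Taking the union: the regions partially overlap (shared area 26.43 mm²), so the edge portions inside another operand are dropped and the merged outline is re-measured after clipping — boundary = 192.45 mm. So its perimeter = 192.45 mm. Layer 111 is larger (192.45 vs 164.82 mm).

layer 111 (z = 11.1 mm)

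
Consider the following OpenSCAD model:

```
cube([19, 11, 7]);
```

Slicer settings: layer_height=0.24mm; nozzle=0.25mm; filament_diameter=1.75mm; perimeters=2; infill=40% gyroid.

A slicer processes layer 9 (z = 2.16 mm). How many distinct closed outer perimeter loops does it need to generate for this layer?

1

At z = 2.16 mm: the 19×11 cube contributes its full rectangle. The result has 1 disconnected region.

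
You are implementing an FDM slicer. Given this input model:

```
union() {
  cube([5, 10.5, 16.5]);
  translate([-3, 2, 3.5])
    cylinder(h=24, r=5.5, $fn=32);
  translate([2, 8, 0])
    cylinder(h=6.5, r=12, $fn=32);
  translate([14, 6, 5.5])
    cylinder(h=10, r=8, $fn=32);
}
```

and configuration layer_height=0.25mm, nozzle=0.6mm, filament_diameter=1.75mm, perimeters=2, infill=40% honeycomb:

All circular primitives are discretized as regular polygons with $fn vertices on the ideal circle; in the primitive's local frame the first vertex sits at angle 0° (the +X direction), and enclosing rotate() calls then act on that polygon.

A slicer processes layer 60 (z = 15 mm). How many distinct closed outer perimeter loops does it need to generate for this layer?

At z = 15 mm: the cube is present — its section is the full 5×10.5 rectangle; the cylinder at (-3, 2): section is a regular 32-gon, circumradius r=5.5; the cylinder at (2, 8) is absent (z outside [0, 6.5]); the r=8 cylinder at (14, 6) contributes a regular 32-gon of circumradius 8; Merging all regions: the regions partially overlap (shared area 12.74 mm²), so overlapping operands fuse into one piece — 2 connected regions. The result has 2 disconnected regions.

2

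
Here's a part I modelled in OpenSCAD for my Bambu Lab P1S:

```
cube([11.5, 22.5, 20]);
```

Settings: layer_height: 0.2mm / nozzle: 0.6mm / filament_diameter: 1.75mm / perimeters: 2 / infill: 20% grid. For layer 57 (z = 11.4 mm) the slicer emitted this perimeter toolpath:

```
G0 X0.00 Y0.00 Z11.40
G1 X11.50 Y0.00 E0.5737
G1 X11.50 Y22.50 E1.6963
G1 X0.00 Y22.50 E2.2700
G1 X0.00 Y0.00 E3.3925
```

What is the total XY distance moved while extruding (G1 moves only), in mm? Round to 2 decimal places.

Sum the Euclidean lengths of each G1 segment: total = 68.00 mm.

68.00 mm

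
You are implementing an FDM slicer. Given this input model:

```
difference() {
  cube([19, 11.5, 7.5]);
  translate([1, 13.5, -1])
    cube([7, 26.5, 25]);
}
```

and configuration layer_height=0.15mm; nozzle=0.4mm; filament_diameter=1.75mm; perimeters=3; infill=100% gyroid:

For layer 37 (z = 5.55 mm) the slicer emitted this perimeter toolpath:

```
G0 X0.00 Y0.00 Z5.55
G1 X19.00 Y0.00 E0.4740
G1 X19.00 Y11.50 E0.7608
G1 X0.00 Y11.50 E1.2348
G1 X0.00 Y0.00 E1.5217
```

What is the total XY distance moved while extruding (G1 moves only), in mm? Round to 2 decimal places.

Sum the Euclidean lengths of each G1 segment: total = 61.00 mm.

61.00 mm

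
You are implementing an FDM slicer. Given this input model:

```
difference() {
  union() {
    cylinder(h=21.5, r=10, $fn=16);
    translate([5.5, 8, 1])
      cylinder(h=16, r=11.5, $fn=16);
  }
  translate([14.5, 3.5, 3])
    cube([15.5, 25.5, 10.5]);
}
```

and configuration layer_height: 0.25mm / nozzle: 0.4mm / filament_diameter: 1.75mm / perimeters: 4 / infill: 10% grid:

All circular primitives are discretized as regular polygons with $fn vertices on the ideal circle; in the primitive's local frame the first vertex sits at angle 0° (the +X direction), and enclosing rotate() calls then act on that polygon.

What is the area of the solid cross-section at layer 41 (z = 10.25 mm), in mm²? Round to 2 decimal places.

At z = 10.25 mm: the cylinder: section is a regular 16-gon, circumradius r=10 (area = (16/2)·10.000²·sin(360°/16) = 306.15 mm²); the cylinder at (5.5, 8): section is a regular 16-gon, circumradius r=11.5 (area = (16/2)·11.500²·sin(360°/16) = 404.88 mm²); Taking the union: the regions partially overlap — summed areas 711.03 mm² minus the doubly-counted overlap 154.11 mm² gives 556.92 mm² — area = 556.92 mm²; the cube at (14.5, 3.5) is present — its section is the full 15.5×25.5 rectangle (area 395.25 mm²); After the difference (first − rest): starting from the result so far (556.92 mm²), the 15.5×25.5 cube at (14.5, 3.5) partially overlaps it — only the 20.28 mm² overlap (of its 395.25 mm²) is removed, clipping the outline — area = 536.64 mm². Overall, the cross-section is a single solid region. Net area = 536.64 mm².

536.64 mm²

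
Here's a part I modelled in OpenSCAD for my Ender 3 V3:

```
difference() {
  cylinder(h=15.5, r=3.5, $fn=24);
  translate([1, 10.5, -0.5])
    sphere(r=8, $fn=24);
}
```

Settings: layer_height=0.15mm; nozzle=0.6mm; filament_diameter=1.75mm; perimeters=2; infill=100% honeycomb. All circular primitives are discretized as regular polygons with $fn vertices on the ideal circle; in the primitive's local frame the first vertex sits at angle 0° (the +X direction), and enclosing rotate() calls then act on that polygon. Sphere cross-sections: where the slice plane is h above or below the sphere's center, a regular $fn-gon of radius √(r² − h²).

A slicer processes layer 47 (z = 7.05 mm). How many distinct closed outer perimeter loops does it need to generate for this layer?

1

At z = 7.05 mm: the r=3.5 cylinder contributes a regular 24-gon of circumradius 3.5; the r=8 sphere at (1, 10.5) contributes a regular 24-gon of circumradius √(8²−7.55²) = 2.645; Subtracting the remaining from the first: starting from the r=3.5 cylinder, the r=8 sphere at (1, 10.5) misses the remaining region (no effect) — 1 connected region. The result has 1 disconnected region.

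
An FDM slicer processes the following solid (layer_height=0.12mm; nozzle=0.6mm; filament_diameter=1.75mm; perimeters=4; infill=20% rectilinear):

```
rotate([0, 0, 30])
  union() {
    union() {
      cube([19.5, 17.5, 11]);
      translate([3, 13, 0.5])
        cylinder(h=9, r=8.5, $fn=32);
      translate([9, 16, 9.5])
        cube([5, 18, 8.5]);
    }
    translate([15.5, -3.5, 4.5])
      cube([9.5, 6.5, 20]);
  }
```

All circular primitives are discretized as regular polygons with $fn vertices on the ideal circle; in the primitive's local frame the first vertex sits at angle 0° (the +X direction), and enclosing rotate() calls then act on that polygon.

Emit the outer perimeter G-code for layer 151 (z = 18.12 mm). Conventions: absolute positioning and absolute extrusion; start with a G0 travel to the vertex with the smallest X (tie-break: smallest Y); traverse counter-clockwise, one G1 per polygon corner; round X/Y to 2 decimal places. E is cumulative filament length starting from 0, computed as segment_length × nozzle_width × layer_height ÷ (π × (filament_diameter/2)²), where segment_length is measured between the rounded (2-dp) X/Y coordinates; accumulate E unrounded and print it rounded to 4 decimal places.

At z = 18.12 mm: the cube is not intersected at this z (z outside [0, 11]); the cylinder at (3, 13) is absent (z outside [0.5, 9.5]); the cube at (9, 16) is absent (z outside [9.5, 18]); Combining (union): nothing is present at this height; the cube at (15.5, -3.5) is present — its section is the full 9.5×6.5 rectangle; Taking the union: only the 9.5×6.5 cube at (15.5, -3.5) is present, so the union is just that shape — 1 connected region; (whole slice rotated 30° about Z — lengths, areas and connectivity unchanged). The outline is a single polygon with 4 vertices. Extrusion per mm of travel: 0.6 × 0.12 / (π × 0.875²) = 0.029934. Accumulating E over each segment gives final E = 0.9581.

G0 X11.92 Y10.35 Z18.12
G1 X15.17 Y4.72 E0.1946
G1 X23.40 Y9.47 E0.4790
G1 X20.15 Y15.10 E0.6736
G1 X11.92 Y10.35 E0.9581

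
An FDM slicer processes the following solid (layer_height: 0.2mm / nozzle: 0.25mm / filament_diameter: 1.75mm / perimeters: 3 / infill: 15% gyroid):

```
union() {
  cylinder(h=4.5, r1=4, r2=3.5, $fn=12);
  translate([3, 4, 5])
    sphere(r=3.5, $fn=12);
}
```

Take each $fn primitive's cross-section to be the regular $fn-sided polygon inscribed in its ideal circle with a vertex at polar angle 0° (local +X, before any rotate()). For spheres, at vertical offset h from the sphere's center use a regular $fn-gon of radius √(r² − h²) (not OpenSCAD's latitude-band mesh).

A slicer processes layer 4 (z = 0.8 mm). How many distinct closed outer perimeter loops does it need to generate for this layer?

At z = 0.8 mm: the cone contributes a regular 12-gon of circumradius 3.911 (interpolated between r1=4 and r2=3.5 at t=0.178); the sphere at (3, 4) does not reach this height (|z−center|=4.200 > r=3.5); Taking the union: only the cone is present, so the union is just that shape — 1 connected region. The result has 1 disconnected region.

1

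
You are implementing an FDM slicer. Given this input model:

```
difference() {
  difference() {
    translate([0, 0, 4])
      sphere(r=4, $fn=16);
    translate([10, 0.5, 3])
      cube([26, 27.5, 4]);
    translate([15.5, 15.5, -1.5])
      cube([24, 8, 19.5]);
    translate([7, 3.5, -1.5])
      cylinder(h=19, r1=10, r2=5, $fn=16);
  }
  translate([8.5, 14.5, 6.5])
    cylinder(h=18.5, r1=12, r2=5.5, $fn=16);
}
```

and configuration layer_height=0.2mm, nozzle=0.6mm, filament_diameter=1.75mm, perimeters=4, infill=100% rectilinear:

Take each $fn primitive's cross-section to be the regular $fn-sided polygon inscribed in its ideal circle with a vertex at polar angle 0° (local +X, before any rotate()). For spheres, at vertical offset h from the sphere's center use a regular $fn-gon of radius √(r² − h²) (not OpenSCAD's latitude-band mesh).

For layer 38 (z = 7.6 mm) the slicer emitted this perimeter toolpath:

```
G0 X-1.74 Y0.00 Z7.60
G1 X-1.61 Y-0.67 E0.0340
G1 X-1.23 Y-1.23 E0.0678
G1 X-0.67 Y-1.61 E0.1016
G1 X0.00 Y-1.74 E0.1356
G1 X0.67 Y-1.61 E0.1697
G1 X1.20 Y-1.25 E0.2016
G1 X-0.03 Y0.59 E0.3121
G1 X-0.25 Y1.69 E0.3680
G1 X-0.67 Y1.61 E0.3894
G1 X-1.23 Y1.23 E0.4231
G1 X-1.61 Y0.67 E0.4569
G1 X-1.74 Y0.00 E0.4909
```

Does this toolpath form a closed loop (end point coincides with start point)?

yes

Start point (G0): (-1.74, 0.00). End point (last G1): the path returns to the start — closed.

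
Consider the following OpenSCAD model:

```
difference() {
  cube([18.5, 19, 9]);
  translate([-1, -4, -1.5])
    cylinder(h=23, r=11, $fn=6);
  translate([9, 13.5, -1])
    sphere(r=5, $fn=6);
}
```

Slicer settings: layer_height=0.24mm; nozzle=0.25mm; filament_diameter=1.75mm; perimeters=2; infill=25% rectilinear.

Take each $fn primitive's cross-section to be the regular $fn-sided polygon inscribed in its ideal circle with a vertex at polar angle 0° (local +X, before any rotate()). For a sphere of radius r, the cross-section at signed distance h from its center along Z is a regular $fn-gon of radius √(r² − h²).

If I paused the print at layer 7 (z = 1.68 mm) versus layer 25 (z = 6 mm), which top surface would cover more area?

Layer 7 (z = 1.68): the cube (footprint 18.5×19) is included at this height (area 351.50 mm²); the r=11 cylinder at (-1, -4) contributes a regular 6-gon of circumradius 11 (area = (6/2)·11.000²·sin(360°/6) = 314.37 mm²); the r=5 sphere at (9, 13.5) slices to a regular 6-gon of circumradius 4.221 (√(r²−h²) with h=2.68 from center) (area = (6/2)·4.221²·sin(360°/6) = 46.29 mm²); After the difference (first − rest): starting from the 18.5×19 cube (351.50 mm²), the r=11 cylinder at (-1, -4) partially overlaps it — only the 33.68 mm² overlap (of its 314.37 mm²) is removed, clipping the outline; the r=5 sphere at (9, 13.5) lies wholly inside it (removes its full 46.29 mm² and its 25.33 mm outline becomes a hole wall) — area = 271.52 mm². So its area = 271.52 mm². Layer 25 (z = 6): the cube is present — its section is the full 18.5×19 rectangle (area 351.50 mm²); the r=11 cylinder at (-1, -4) contributes a regular 6-gon of circumradius 11 (area = (6/2)·11.000²·sin(360°/6) = 314.37 mm²); the sphere at (9, 13.5) does not reach this height (|z−center|=7.000 > r=5); Taking the first minus the rest: starting from the 18.5×19 cube (351.50 mm²), the r=11 cylinder at (-1, -4) partially overlaps it — only the 33.68 mm² overlap (of its 314.37 mm²) is removed, clipping the outline — area = 317.82 mm². So its area = 317.82 mm². Layer 25 is larger (317.82 vs 271.52 mm²).

layer 25 (z = 6 mm)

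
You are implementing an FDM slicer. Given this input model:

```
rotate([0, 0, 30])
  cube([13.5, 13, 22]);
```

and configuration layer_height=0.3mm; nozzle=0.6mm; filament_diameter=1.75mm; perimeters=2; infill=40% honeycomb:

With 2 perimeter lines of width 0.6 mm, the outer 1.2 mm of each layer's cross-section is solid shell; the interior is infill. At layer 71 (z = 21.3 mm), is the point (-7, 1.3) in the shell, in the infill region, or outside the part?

At z = 21.3 mm: the cube is present — its section is the full 13.5×13 rectangle; (rotated 30° about Z; rotation is an isometry so areas/perimeters/island counts are preserved). Overall, the cross-section is a single solid region. Undo the 30° rotation: the query point maps to (-5.412, 4.626) in the un-rotated model frame. The nearest boundary edge runs (0.00, 13.00)→(0.00, 0.00); distance from the point to it = 5.41 mm. The point is not inside any of the regions above, so it lies outside the cross-section (5.41 mm from the nearest boundary).

outside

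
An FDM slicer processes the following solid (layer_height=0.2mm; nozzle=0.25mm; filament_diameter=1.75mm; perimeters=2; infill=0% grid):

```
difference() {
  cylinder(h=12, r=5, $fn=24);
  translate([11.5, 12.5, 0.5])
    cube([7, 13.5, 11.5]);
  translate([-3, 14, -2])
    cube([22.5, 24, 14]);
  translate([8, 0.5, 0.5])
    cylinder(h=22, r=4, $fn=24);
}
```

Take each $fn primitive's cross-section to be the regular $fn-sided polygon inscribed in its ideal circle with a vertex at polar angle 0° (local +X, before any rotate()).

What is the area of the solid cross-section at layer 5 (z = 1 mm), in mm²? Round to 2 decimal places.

At z = 1 mm: the cylinder: section is a regular 24-gon, circumradius r=5 (area = (24/2)·5.000²·sin(360°/24) = 77.65 mm²); the cube at (11.5, 12.5) is present — its section is the full 7×13.5 rectangle (area 94.50 mm²); the cube at (-3, 14) (footprint 22.5×24) is included at this height (area 540.00 mm²); the r=4 cylinder at (8, 0.5) contributes a regular 24-gon of circumradius 4 (area = (24/2)·4.000²·sin(360°/24) = 49.69 mm²); Taking the first minus the rest: starting from the r=5 cylinder (77.65 mm²), the 7×13.5 cube at (11.5, 12.5) misses the remaining region (no effect); the 22.5×24 cube at (-3, 14) misses the remaining region (no effect); the r=4 cylinder at (8, 0.5) partially overlaps it — only the 2.48 mm² overlap (of its 49.69 mm²) is removed, clipping the outline — area = 75.16 mm². Overall, the cross-section is a single solid region. Net area = 75.16 mm².

75.16 mm²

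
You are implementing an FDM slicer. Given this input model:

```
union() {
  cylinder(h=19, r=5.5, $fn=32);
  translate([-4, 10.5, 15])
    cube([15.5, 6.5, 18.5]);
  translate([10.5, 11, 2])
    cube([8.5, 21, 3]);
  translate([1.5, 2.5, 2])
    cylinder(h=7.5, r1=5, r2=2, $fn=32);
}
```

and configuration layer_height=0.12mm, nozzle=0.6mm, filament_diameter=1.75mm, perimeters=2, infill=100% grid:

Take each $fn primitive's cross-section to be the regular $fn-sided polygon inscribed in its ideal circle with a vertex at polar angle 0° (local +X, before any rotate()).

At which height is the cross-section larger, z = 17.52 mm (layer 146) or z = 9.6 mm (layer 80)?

Layer 146 (z = 17.52): the cylinder: section is a regular 32-gon, circumradius r=5.5 (area = (32/2)·5.500²·sin(360°/32) = 94.42 mm²); the cube at (-4, 10.5) (footprint 15.5×6.5) is included at this height (area 100.75 mm²); the cube at (10.5, 11) is absent (z outside [2, 5]); the cone at (1.5, 2.5) does not reach this height (z outside [2, 9.5]); Merging all regions: the 2 present regions are separate (no shared area or edge), so areas and boundary lengths simply add and each stays a separate island — area = 195.17 mm². So its area = 195.17 mm². Layer 80 (z = 9.6): the r=5.5 cylinder gives a regular 32-gon of circumradius 5.5 (constant along its height) (area = (32/2)·5.500²·sin(360°/32) = 94.42 mm²); the cube at (-4, 10.5) does not reach this height (z outside [15, 33.5]); the cube at (10.5, 11) is not intersected at this z (z outside [2, 5]); the cone at (1.5, 2.5) is not intersected at this z (z outside [2, 9.5]); Combining (union): only the r=5.5 cylinder is present, so the union is just that shape — area = 94.42 mm². So its area = 94.42 mm². Layer 146 is larger (195.17 vs 94.42 mm²).

layer 146 (z = 17.52 mm)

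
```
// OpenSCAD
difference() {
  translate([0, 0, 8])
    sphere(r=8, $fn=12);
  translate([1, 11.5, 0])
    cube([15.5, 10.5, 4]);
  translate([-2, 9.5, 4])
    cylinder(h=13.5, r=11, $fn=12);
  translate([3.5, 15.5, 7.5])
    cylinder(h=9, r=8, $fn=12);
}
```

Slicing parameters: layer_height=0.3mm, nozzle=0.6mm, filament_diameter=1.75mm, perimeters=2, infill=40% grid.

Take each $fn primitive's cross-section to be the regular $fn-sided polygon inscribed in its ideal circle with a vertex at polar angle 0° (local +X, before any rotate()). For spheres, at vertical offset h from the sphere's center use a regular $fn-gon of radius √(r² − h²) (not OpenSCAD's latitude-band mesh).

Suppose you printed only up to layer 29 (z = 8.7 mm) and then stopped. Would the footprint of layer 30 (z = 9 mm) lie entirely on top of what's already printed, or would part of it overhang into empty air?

Compare the two slices. At z = 8.7: the sphere: section is a regular 12-gon, circumradius = √(r²−h²) = √(8²−0.7²) = 7.969 (area = (12/2)·7.969²·sin(360°/12) = 190.53 mm²); the cube at (1, 11.5) does not reach this height (z outside [0, 4]); the r=11 cylinder at (-2, 9.5) contributes a regular 12-gon of circumradius 11 (area = (12/2)·11.000²·sin(360°/12) = 363.00 mm²); the r=8 cylinder at (3.5, 15.5) contributes a regular 12-gon of circumradius 8 (area = (12/2)·8.000²·sin(360°/12) = 192.00 mm²); Subtracting the remaining from the first: starting from the r=8 sphere (190.53 mm²), the r=11 cylinder at (-2, 9.5) partially overlaps it — only the 95.80 mm² overlap (of its 363.00 mm²) is removed, clipping the outline; the r=8 cylinder at (3.5, 15.5) misses the remaining region (no effect) — area = 94.73 mm². At z = 9: the r=8 sphere slices to a regular 12-gon of circumradius 7.937 (√(r²−h²) with h=1 from center) (area = (12/2)·7.937²·sin(360°/12) = 189.00 mm²); the cube at (1, 11.5) does not reach this height (z outside [0, 4]); the cylinder at (-2, 9.5): section is a regular 12-gon, circumradius r=11 (area = (12/2)·11.000²·sin(360°/12) = 363.00 mm²); the r=8 cylinder at (3.5, 15.5) gives a regular 12-gon of circumradius 8 (constant along its height) (area = (12/2)·8.000²·sin(360°/12) = 192.00 mm²); Taking the first minus the rest: starting from the r=8 sphere (189.00 mm²), the r=11 cylinder at (-2, 9.5) partially overlaps it — only the 95.16 mm² overlap (of its 363.00 mm²) is removed, clipping the outline; the r=8 cylinder at (3.5, 15.5) misses the remaining region (no effect) — area = 93.84 mm². Checking containment: the cross-section at z = 9 is a subset of the cross-section at z = 8.7.

entirely on top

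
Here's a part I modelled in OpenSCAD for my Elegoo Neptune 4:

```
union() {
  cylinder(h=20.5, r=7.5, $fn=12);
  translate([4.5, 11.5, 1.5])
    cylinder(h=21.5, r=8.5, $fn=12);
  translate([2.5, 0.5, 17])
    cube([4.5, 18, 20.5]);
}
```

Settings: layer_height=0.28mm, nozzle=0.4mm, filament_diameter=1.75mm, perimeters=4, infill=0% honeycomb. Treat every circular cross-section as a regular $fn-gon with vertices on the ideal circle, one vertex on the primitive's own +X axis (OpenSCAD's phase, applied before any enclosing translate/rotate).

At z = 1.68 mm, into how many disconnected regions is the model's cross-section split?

1

At z = 1.68 mm: the cylinder: section is a regular 12-gon, circumradius r=7.5; the r=8.5 cylinder at (4.5, 11.5) contributes a regular 12-gon of circumradius 8.5; the cube at (2.5, 0.5) does not reach this height (z outside [17, 37.5]); Merging all regions: the regions partially overlap (shared area 21.37 mm²), so overlapping operands fuse into one piece — 1 connected region. The result has 1 disconnected region.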